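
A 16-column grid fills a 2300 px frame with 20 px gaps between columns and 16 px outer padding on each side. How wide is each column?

123 px

Take off 32 px of margins, leaving 2268 px.
16c + 15·20 = 2268 → 16c = 1968 → c = 123 px.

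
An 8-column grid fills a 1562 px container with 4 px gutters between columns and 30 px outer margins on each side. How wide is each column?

184.25 px

Content width = 1562 − 2·30 = 1502 px.
1502 − 7·4 = 1474; ÷8 gives c = 184.25 px.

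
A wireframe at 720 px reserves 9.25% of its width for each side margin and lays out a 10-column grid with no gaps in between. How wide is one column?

58.68 px

720 × (1 − 2·9.25%) = 720 × 81.5% = 586.8 px for the columns.
10c = 586.8 → c = 58.68 px.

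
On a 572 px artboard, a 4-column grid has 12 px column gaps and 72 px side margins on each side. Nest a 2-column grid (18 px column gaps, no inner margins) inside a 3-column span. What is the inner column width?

150 px

Inside the margins: 572 − 144 = 428 px.
4 columns + 3 column gaps: 4c + 3·12 = 428.
4c = 428 − 36 = 392, so c = 98 px.
3-column span = 3·98 + 2·12 = 318 px.
2 columns + 1 column gap: 2d + 1·18 = 318.
2d = 318 − 18 = 300, so d = 150 px.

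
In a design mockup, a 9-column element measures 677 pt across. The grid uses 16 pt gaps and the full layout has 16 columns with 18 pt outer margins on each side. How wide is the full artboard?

1252 pt

9c + 8·16 = 677 → 9c = 549 → c = 61 pt.
Adding margins, columns and gutters: 36 + 976 + 240 = 1252 pt.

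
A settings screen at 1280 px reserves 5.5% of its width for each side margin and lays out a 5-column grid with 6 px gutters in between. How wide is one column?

Each margin = 5.5% of 1280 = 70.4 px; content = 1280 − 2·70.4 = 1139.2 px.
5c + 4·6 = 1139.2 → 5c = 1115.2 → c = 223.04 px.

223.04 px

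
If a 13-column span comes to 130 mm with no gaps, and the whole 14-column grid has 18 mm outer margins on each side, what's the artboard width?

176 mm

13c = 130 → c = 10 mm.
Artboard = 2·18 + 14·10 = 36 + 140 = 176 mm.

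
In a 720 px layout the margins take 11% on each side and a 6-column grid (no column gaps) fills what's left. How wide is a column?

Margins: 11% × 720 = 79.2 px each, so content = 720 − 158.4 = 561.6 px.
6c = 561.6 → c = 93.6 px.

93.6 px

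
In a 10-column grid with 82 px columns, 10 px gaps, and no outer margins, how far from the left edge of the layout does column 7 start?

Each column+gutter stride is 92 px; with no margin, 6 of them is 552 px.

552 px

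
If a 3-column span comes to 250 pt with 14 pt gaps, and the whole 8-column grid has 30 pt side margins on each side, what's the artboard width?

3 columns + 2 gaps: 3c + 2·14 = 250.
3c = 250 − 28 = 222, so c = 74 pt.
Adding margins, columns and gutters: 60 + 592 + 98 = 750 pt.

750 pt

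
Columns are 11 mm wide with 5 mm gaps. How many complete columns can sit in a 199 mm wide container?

Each extra column adds 11 + 5 = 16 mm.
(199 + 5) / 16 = 12.75, so 12 columns fit.

12 columns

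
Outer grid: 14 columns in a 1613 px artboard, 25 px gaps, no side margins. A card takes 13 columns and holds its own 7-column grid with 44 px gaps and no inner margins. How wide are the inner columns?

176 px

Subtracting 13 gaps of 25 leaves 1288 for 14 columns, so c = 92 px.
13 columns plus 12 gaps: 1196 + 300 = 1496 px.
7d + 6·44 = 1496 → 7d = 1232 → d = 176 px.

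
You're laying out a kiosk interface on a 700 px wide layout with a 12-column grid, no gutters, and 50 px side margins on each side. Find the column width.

Content width = 700 − 2·50 = 600 px.
600 / 12 = 50 px per column.

50 px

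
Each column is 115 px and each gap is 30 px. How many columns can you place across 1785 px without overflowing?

12 columns

Each extra column adds 115 + 30 = 145 px.
(1785 + 30) / 145 = 12.52, so 12 columns fit.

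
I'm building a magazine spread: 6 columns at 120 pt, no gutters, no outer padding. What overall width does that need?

720 pt

Container = 6·120 = 720 = 720 pt.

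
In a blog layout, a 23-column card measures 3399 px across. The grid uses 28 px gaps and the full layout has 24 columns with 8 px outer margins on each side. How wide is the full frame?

23 columns + 22 gaps: 23c + 22·28 = 3399.
23c = 3399 − 616 = 2783, so c = 121 px.
Total width: 2·8 + 24·121 + 23·28 = 3564 px.

3564 px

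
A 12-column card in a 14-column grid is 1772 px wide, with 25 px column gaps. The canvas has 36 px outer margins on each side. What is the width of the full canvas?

2143.5 px

1772 − 11·25 = 1497; ÷12 gives c = 124.75 px.
Canvas = 2·36 + 14·124.75 + 13·25 = 72 + 1746.5 + 325 = 2143.5 px.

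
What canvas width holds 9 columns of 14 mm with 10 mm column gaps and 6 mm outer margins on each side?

Adding margins, columns and gutters: 12 + 126 + 80 = 218 mm.

218 mm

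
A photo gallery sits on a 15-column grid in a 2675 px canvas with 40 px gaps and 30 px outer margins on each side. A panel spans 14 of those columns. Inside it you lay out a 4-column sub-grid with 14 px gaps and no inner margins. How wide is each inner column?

Outer content = 2675 − 2·30 = 2615 px.
Subtracting 14 gaps of 40 leaves 2055 for 15 columns, so c = 137 px.
14 columns plus 13 gaps: 1918 + 520 = 2438 px.
Subtracting 3 gaps of 14 leaves 2396 for 4 columns, so d = 599 px.

599 px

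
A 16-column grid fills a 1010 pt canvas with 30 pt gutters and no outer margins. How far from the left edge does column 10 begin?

585 pt

Subtracting 15 gutters of 30 leaves 560 for 16 columns, so c = 35 pt.
Before column 10: 9 columns + 9 gutters.
Offset = 9·(35 + 30) = 9·65 = 585 pt.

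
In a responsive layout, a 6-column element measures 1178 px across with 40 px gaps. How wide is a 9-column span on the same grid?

1787 px

Subtracting 5 gaps of 40 leaves 978 for 6 columns, so c = 163 px.
9-column span = 9·163 + 8·40 = 1787 px.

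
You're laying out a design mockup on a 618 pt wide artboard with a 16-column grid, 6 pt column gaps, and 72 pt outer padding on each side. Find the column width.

24 pt

Content width = 618 − 2·72 = 474 pt.
Subtracting 15 column gaps of 6 leaves 384 for 16 columns, so c = 24 pt.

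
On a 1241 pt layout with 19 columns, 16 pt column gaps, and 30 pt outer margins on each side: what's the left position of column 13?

Inside the margins: 1241 − 60 = 1181 pt.
1181 − 18·16 = 893; ÷19 gives c = 47 pt.
Each column+gutter stride is 63 pt; 12 of them past the 30 pt margin is 30 + 756 = 786 pt.

786 pt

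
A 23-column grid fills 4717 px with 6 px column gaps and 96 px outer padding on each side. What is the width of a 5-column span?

979 px

Take off 192 px of margins, leaving 4525 px.
23c + 22·6 = 4525 → 23c = 4393 → c = 191 px.
Span of 5: 5·191 + 4·6 = 955 + 24 = 979 px.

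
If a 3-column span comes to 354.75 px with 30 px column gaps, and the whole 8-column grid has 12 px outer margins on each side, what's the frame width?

Subtracting 2 column gaps of 30 leaves 294.75 for 3 columns, so c = 98.25 px.
Total width: 2·12 + 8·98.25 + 7·30 = 1020 px.

1020 px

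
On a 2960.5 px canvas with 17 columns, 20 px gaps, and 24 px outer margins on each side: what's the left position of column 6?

886.5 px

Content = 2960.5 − 2·24 = 2912.5 px.
17 columns + 16 gaps: 17c + 16·20 = 2912.5.
17c = 2912.5 − 320 = 2592.5, so c = 152.5 px.
Column 6 starts at margin + 5·(column + gutter) = 24 + 5·172.5 = 886.5 px.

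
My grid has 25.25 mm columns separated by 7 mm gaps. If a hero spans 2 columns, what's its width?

57.5 mm

Span of 2: 2·25.25 + 1·7 = 50.5 + 7 = 57.5 mm.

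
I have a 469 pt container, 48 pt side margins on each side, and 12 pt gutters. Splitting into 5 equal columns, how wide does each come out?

Inside the margins: 469 − 96 = 373 pt.
Subtracting 4 gutters of 12 leaves 325 for 5 columns, so c = 65 pt.

65 pt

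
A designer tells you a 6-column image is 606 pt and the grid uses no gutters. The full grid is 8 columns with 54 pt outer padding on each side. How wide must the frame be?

6c = 606 → c = 101 pt.
Summing: 108 + 808 = 916 pt.

916 pt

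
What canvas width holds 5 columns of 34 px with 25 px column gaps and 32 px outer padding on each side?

334 px

Adding margins, columns and gutters: 64 + 170 + 100 = 334 px.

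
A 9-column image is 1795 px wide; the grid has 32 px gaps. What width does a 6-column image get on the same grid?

1186 px

1795 − 8·32 = 1539; ÷9 gives c = 171 px.
6-column span = 6·171 + 5·32 = 1186 px.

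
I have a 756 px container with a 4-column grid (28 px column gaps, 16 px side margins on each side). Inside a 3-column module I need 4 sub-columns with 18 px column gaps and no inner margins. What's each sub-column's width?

Take off 32 px of margins, leaving 724 px.
724 − 3·28 = 640; ÷4 gives c = 160 px.
Span of 3: 3·160 + 2·28 = 480 + 56 = 536 px.
4d + 3·18 = 536 → 4d = 482 → d = 120.5 px.

120.5 px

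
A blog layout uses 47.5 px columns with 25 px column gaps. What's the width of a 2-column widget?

120 px

2-column span = 2·47.5 + 1·25 = 120 px.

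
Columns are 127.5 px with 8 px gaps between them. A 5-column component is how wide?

669.5 px

Span of 5: 5·127.5 + 4·8 = 637.5 + 32 = 669.5 px.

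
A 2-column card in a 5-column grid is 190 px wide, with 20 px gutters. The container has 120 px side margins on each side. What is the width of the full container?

745 px

2 columns + 1 gutter: 2c + 1·20 = 190.
2c = 190 − 20 = 170, so c = 85 px.
Total width: 2·120 + 5·85 + 4·20 = 745 px.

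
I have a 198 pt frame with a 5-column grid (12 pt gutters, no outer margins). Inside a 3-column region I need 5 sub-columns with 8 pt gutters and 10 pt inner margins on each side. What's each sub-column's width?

Subtracting 4 gutters of 12 leaves 150 for 5 columns, so c = 30 pt.
3 columns plus 2 gutters: 90 + 24 = 114 pt.
Inner content = 114 − 2·10 = 94 pt.
Subtracting 4 gutters of 8 leaves 62 for 5 columns, so d = 12.4 pt.

12.4 pt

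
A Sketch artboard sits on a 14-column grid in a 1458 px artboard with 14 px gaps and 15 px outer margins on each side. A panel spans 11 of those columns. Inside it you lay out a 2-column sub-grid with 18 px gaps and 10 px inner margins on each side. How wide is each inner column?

Inside the margins: 1458 − 30 = 1428 px.
1428 − 13·14 = 1246; ÷14 gives c = 89 px.
11 columns plus 10 gaps: 979 + 140 = 1119 px.
Inner content = 1119 − 2·10 = 1099 px.
Subtracting 1 gap of 18 leaves 1081 for 2 columns, so d = 540.5 px.

540.5 px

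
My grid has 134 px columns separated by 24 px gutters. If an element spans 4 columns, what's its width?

4 columns plus 3 gutters: 536 + 72 = 608 px.

608 px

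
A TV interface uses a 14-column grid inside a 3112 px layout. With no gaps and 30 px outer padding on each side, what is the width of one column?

Take off 60 px of margins, leaving 3052 px.
With no gaps, each column is 3052/14 = 218 px.

218 px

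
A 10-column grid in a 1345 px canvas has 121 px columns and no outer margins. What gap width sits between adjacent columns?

15 px

Columns use 1210 px, leaving 135 px across 9 gaps = 15 px each.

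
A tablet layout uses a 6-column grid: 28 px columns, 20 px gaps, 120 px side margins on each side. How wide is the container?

508 px

Container = 2·120 + 6·28 + 5·20 = 240 + 168 + 100 = 508 px.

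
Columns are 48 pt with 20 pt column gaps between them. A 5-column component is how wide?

Span of 5: 5·48 + 4·20 = 240 + 80 = 320 pt.

320 pt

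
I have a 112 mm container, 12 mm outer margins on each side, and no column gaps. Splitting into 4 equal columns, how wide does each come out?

Subtract both margins: 112 − 2·12 = 88 mm.
With no column gaps, each column is 88/4 = 22 mm.

22 mm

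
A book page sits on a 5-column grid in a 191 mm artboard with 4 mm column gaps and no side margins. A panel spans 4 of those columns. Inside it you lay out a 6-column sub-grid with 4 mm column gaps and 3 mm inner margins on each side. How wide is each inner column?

21 mm

5 columns + 4 column gaps: 5c + 4·4 = 191.
5c = 191 − 16 = 175, so c = 35 mm.
4-column span = 4·35 + 3·4 = 152 mm.
Inner content = 152 − 2·3 = 146 mm.
6d + 5·4 = 146 → 6d = 126 → d = 21 mm.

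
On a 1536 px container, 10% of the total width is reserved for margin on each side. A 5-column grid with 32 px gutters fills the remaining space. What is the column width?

Margins: 10% × 1536 = 153.6 px each, so content = 1536 − 307.2 = 1228.8 px.
Subtracting 4 gutters of 32 leaves 1100.8 for 5 columns, so c = 220.16 px.

220.16 px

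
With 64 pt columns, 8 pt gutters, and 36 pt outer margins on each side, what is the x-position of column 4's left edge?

252 pt

Column 4 starts at margin + 3·(column + gutter) = 36 + 3·72 = 252 pt.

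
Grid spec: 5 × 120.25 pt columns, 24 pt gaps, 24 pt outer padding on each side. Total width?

745.25 pt

Canvas = 2·24 + 5·120.25 + 4·24 = 48 + 601.25 + 96 = 745.25 pt.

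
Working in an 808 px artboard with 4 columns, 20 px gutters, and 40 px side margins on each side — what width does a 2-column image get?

Inside the margins: 808 − 80 = 728 px.
Subtracting 3 gutters of 20 leaves 668 for 4 columns, so c = 167 px.
Span of 2: 2·167 + 1·20 = 334 + 20 = 354 px.

354 px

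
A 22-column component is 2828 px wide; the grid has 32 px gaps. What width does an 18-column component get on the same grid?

2828 − 21·32 = 2156; ÷22 gives c = 98 px.
18-column span = 18·98 + 17·32 = 2308 px.

2308 px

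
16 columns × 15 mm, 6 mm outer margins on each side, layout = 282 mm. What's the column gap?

Subtract both margins: 282 − 2·6 = 270 mm.
16·15 + 15g = 270 → 15g = 30 → g = 2 mm.

2 mm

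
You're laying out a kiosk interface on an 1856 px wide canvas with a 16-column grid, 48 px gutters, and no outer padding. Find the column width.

71 px

Subtracting 15 gutters of 48 leaves 1136 for 16 columns, so c = 71 px.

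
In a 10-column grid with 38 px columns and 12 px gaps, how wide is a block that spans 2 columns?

88 px

Span of 2: 2·38 + 1·12 = 76 + 12 = 88 px.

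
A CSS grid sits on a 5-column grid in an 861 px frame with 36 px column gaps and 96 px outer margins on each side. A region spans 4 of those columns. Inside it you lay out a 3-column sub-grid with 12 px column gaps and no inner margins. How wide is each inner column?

168 px

Inside the margins: 861 − 192 = 669 px.
5 columns + 4 column gaps: 5c + 4·36 = 669.
5c = 669 − 144 = 525, so c = 105 px.
4 columns plus 3 column gaps: 420 + 108 = 528 px.
3 columns + 2 column gaps: 3d + 2·12 = 528.
3d = 528 − 24 = 504, so d = 168 px.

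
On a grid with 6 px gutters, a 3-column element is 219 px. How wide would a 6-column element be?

444 px

3c + 2·6 = 219 → 3c = 207 → c = 69 px.
Span of 6: 6·69 + 5·6 = 414 + 30 = 444 px.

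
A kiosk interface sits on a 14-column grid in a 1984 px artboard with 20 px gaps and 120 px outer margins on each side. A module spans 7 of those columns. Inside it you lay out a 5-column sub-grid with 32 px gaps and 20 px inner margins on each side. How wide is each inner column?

138.8 px

Take off 240 px of margins, leaving 1744 px.
14c + 13·20 = 1744 → 14c = 1484 → c = 106 px.
7-column span = 7·106 + 6·20 = 862 px.
Inner content = 862 − 2·20 = 822 px.
5 columns + 4 gaps: 5d + 4·32 = 822.
5d = 822 − 128 = 694, so d = 138.8 px.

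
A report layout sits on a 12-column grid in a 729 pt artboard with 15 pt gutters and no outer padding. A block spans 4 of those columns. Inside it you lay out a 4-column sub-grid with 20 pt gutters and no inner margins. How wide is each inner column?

Subtracting 11 gutters of 15 leaves 564 for 12 columns, so c = 47 pt.
4 columns plus 3 gutters: 188 + 45 = 233 pt.
4 columns + 3 gutters: 4d + 3·20 = 233.
4d = 233 − 60 = 173, so d = 43.25 pt.

43.25 pt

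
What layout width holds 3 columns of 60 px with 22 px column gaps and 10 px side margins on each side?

Adding margins, columns and gutters: 20 + 180 + 44 = 244 px.

244 px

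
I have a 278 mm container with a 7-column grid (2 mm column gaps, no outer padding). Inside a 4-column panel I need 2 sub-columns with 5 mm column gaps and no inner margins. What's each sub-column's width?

Subtracting 6 column gaps of 2 leaves 266 for 7 columns, so c = 38 mm.
Span of 4: 4·38 + 3·2 = 152 + 6 = 158 mm.
Subtracting 1 column gap of 5 leaves 153 for 2 columns, so d = 76.5 mm.

76.5 mm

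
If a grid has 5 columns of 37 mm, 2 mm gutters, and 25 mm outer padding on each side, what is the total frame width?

Frame = 2·25 + 5·37 + 4·2 = 50 + 185 + 8 = 243 mm.

243 mm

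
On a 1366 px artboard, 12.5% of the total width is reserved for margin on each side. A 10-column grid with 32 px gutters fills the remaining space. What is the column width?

73.65 px

1366 × (1 − 2·12.5%) = 1366 × 75% = 1024.5 px for the columns.
10c + 9·32 = 1024.5 → 10c = 736.5 → c = 73.65 px.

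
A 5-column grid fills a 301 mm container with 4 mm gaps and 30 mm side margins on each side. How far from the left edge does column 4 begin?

177 mm

Take off 60 mm of margins, leaving 241 mm.
Subtracting 4 gaps of 4 leaves 225 for 5 columns, so c = 45 mm.
Each column+gutter stride is 49 mm; 3 of them past the 30 mm margin is 30 + 147 = 177 mm.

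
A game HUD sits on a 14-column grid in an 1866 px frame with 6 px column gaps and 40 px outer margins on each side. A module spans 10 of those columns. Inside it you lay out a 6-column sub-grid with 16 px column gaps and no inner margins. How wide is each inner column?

199 px

Inside the margins: 1866 − 80 = 1786 px.
Subtracting 13 column gaps of 6 leaves 1708 for 14 columns, so c = 122 px.
10 columns plus 9 column gaps: 1220 + 54 = 1274 px.
6d + 5·16 = 1274 → 6d = 1194 → d = 199 px.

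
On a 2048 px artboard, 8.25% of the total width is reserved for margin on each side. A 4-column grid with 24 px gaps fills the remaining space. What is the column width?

409.52 px

2048 × (1 − 2·8.25%) = 2048 × 83.5% = 1710.08 px for the columns.
4c + 3·24 = 1710.08 → 4c = 1638.08 → c = 409.52 px.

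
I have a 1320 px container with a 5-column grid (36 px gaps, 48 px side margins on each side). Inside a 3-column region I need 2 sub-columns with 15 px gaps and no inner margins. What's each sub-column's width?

352.5 px

Take off 96 px of margins, leaving 1224 px.
5 columns + 4 gaps: 5c + 4·36 = 1224.
5c = 1224 − 144 = 1080, so c = 216 px.
3 columns plus 2 gaps: 648 + 72 = 720 px.
2d + 1·15 = 720 → 2d = 705 → d = 352.5 px.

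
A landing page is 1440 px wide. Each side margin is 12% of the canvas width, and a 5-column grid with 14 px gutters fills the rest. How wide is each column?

1440 × (1 − 2·12%) = 1440 × 76% = 1094.4 px for the columns.
5c + 4·14 = 1094.4 → 5c = 1038.4 → c = 207.68 px.

207.68 px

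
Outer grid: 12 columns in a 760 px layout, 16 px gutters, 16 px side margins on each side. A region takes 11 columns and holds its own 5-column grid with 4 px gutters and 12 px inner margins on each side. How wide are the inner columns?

125.2 px

Take off 32 px of margins, leaving 728 px.
728 − 11·16 = 552; ÷12 gives c = 46 px.
11-column span = 11·46 + 10·16 = 666 px.
Inner content = 666 − 2·12 = 642 px.
5d + 4·4 = 642 → 5d = 626 → d = 125.2 px.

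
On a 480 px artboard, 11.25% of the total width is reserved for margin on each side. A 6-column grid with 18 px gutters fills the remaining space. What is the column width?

47 px

480 × (1 − 2·11.25%) = 480 × 77.5% = 372 px for the columns.
Subtracting 5 gutters of 18 leaves 282 for 6 columns, so c = 47 px.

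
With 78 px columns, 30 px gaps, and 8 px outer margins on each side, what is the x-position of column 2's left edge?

116 px

Before column 2: the margin + 1 column + 1 gap.
Offset = 8 + 1·(78 + 30) = 8 + 108 = 116 px.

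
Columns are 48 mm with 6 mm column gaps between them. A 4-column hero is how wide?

Span of 4: 4·48 + 3·6 = 192 + 18 = 210 mm.

210 mm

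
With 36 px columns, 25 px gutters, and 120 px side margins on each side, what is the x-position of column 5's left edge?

Column 5 starts at margin + 4·(column + gutter) = 120 + 4·61 = 364 px.

364 px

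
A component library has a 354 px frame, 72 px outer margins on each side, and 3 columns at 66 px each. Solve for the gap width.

Content width = 354 − 2·72 = 210 px.
3 columns take 3·66 = 198 px; remaining 12 splits into 2 gaps.
g = 12 / 2 = 6 px.

6 px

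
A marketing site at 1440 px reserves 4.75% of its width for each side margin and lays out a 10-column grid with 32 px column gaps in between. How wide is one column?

Margins: 4.75% × 1440 = 68.4 px each, so content = 1440 − 136.8 = 1303.2 px.
Subtracting 9 column gaps of 32 leaves 1015.2 for 10 columns, so c = 101.52 px.

101.52 px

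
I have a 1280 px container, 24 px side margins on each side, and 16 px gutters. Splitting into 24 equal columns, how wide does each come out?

36 px

Content width = 1280 − 2·24 = 1232 px.
1232 − 23·16 = 864; ÷24 gives c = 36 px.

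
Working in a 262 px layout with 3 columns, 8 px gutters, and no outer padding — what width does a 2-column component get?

262 − 2·8 = 246; ÷3 gives c = 82 px.
Span of 2: 2·82 + 1·8 = 164 + 8 = 172 px.

172 px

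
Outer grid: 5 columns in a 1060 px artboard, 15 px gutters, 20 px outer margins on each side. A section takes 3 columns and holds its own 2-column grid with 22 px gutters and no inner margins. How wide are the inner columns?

292 px

Take off 40 px of margins, leaving 1020 px.
1020 − 4·15 = 960; ÷5 gives c = 192 px.
3-column span = 3·192 + 2·15 = 606 px.
606 − 1·22 = 584; ÷2 gives d = 292 px.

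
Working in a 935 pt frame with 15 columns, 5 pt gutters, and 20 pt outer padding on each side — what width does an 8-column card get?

475 pt

Subtract both margins: 935 − 2·20 = 895 pt.
895 − 14·5 = 825; ÷15 gives c = 55 pt.
Span of 8: 8·55 + 7·5 = 440 + 35 = 475 pt.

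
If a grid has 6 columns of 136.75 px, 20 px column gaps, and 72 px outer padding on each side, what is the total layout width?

Layout = 2·72 + 6·136.75 + 5·20 = 144 + 820.5 + 100 = 1064.5 px.

1064.5 px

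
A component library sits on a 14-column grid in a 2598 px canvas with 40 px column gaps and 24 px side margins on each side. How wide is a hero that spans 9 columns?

Subtract both margins: 2598 − 2·24 = 2550 px.
Subtracting 13 column gaps of 40 leaves 2030 for 14 columns, so c = 145 px.
Span of 9: 9·145 + 8·40 = 1305 + 320 = 1625 px.

1625 px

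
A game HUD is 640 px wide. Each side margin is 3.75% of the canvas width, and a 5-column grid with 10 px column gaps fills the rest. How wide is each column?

110.4 px

Margins: 3.75% × 640 = 24 px each, so content = 640 − 48 = 592 px.
5 columns + 4 column gaps: 5c + 4·10 = 592.
5c = 592 − 40 = 552, so c = 110.4 px.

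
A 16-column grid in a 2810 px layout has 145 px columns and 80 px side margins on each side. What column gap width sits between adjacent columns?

Take off 160 px of margins, leaving 2650 px.
16·145 + 15g = 2650 → 15g = 330 → g = 22 px.

22 px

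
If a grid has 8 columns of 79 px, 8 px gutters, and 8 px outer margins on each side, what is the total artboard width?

Artboard = 2·8 + 8·79 + 7·8 = 16 + 632 + 56 = 704 px.

704 px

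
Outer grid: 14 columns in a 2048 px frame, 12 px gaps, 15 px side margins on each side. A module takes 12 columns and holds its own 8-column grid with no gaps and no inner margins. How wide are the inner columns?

Inside the margins: 2048 − 30 = 2018 px.
Subtracting 13 gaps of 12 leaves 1862 for 14 columns, so c = 133 px.
12-column span = 12·133 + 11·12 = 1728 px.
8d = 1728 → d = 216 px.

216 px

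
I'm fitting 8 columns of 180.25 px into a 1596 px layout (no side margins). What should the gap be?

8 columns take 8·180.25 = 1442 px; remaining 154 splits into 7 gaps.
g = 154 / 7 = 22 px.

22 px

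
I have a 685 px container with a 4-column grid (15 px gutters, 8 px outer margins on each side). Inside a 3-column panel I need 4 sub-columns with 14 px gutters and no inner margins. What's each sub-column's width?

114 px

Subtract both margins: 685 − 2·8 = 669 px.
Subtracting 3 gutters of 15 leaves 624 for 4 columns, so c = 156 px.
Span of 3: 3·156 + 2·15 = 468 + 30 = 498 px.
4 columns + 3 gutters: 4d + 3·14 = 498.
4d = 498 − 42 = 456, so d = 114 px.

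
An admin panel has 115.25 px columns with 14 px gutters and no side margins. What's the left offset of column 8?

No margin, so column 8 starts at 7·(column + gutter) = 7·129.25 = 904.75 px.

904.75 px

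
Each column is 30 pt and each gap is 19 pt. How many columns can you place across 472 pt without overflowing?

10 columns

10 columns: 10·30 + 9·19 = 471 pt ≤ 472.
11 columns: 520 pt > 472. So 10.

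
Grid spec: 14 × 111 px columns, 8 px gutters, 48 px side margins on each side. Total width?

1754 px

Canvas = 2·48 + 14·111 + 13·8 = 96 + 1554 + 104 = 1754 px.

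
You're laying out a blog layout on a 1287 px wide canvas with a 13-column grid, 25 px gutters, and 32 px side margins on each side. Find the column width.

Inside the margins: 1287 − 64 = 1223 px.
1223 − 12·25 = 923; ÷13 gives c = 71 px.

71 px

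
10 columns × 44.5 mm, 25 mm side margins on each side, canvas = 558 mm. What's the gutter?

Content width = 558 − 2·25 = 508 mm.
Columns use 445 mm, leaving 63 mm across 9 gutters = 7 mm each.

7 mm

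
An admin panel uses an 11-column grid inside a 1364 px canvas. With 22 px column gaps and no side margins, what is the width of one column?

11c + 10·22 = 1364 → 11c = 1144 → c = 104 px.

104 px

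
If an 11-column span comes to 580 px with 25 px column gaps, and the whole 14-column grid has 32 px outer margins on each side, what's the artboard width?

809 px

580 − 10·25 = 330; ÷11 gives c = 30 px.
Total width: 2·32 + 14·30 + 13·25 = 809 px.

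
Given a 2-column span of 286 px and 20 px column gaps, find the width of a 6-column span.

2c + 1·20 = 286 → 2c = 266 → c = 133 px.
6 columns plus 5 column gaps: 798 + 100 = 898 px.

898 px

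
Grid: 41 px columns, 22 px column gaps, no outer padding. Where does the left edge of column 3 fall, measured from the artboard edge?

126 px

Before column 3: 2 columns + 2 column gaps.
Offset = 2·(41 + 22) = 2·63 = 126 px.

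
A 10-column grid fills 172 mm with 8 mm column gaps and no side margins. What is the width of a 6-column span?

10 columns + 9 column gaps: 10c + 9·8 = 172.
10c = 172 − 72 = 100, so c = 10 mm.
6-column span = 6·10 + 5·8 = 100 mm.

100 mm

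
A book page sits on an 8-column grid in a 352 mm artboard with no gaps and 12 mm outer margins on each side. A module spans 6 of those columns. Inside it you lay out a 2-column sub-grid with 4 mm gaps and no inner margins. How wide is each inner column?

121 mm

Inside the margins: 352 − 24 = 328 mm.
8c = 328 → c = 41 mm.
With no gaps, 6 columns span 6·41 = 246 mm.
246 − 1·4 = 242; ÷2 gives d = 121 mm.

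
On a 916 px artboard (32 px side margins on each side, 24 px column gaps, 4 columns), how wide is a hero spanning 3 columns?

Content width = 916 − 2·32 = 852 px.
4 columns + 3 column gaps: 4c + 3·24 = 852.
4c = 852 − 72 = 780, so c = 195 px.
Span of 3: 3·195 + 2·24 = 585 + 48 = 633 px.

633 px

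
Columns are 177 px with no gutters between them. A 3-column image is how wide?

531 px

3-column span = 3·177 = 531 px.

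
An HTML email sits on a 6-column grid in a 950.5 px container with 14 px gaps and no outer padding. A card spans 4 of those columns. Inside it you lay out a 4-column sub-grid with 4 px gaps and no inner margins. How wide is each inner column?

6c + 5·14 = 950.5 → 6c = 880.5 → c = 146.75 px.
Span of 4: 4·146.75 + 3·14 = 587 + 42 = 629 px.
629 − 3·4 = 617; ÷4 gives d = 154.25 px.

154.25 px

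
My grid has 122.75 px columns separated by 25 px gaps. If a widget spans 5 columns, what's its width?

713.75 px

5 columns plus 4 gaps: 613.75 + 100 = 713.75 px.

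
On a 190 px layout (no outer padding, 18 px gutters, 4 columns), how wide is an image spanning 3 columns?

4 columns + 3 gutters: 4c + 3·18 = 190.
4c = 190 − 54 = 136, so c = 34 px.
3 columns plus 2 gutters: 102 + 36 = 138 px.

138 px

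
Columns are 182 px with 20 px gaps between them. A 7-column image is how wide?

7 columns plus 6 gaps: 1274 + 120 = 1394 px.

1394 px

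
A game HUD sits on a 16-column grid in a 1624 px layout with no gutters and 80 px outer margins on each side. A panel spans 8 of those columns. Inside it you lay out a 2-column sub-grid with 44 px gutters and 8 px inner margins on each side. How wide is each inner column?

336 px

Outer content = 1624 − 2·80 = 1464 px.
1464 / 16 = 91.5 px per column.
8-column span = 8·91.5 = 732 px.
Inner content = 732 − 2·8 = 716 px.
2 columns + 1 gutter: 2d + 1·44 = 716.
2d = 716 − 44 = 672, so d = 336 px.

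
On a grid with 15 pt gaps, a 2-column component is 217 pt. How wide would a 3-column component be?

2c + 1·15 = 217 → 2c = 202 → c = 101 pt.
3 columns plus 2 gaps: 303 + 30 = 333 pt.

333 pt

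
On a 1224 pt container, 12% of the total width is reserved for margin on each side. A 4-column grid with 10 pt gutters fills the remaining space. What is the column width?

Margins: 12% × 1224 = 146.88 pt each, so content = 1224 − 293.76 = 930.24 pt.
4 columns + 3 gutters: 4c + 3·10 = 930.24.
4c = 930.24 − 30 = 900.24, so c = 225.06 pt.

225.06 pt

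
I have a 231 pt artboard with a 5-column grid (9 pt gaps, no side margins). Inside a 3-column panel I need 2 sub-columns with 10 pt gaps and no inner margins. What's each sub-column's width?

62.5 pt

231 − 4·9 = 195; ÷5 gives c = 39 pt.
Span of 3: 3·39 + 2·9 = 117 + 18 = 135 pt.
2d + 1·10 = 135 → 2d = 125 → d = 62.5 pt.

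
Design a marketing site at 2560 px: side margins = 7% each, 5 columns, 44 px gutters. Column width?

2560 × (1 − 2·7%) = 2560 × 86% = 2201.6 px for the columns.
5c + 4·44 = 2201.6 → 5c = 2025.6 → c = 405.12 px.

405.12 px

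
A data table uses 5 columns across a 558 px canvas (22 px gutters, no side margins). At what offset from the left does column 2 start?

558 − 4·22 = 470; ÷5 gives c = 94 px.
Before column 2: 1 column + 1 gutter.
Offset = 1·(94 + 22) = 1·116 = 116 px.

116 px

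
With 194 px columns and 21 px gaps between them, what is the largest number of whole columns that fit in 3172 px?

k columns need k·194 + (k−1)·21 = k·215 − 21.
k·215 − 21 ≤ 3172 → k ≤ 3193 / 215 ≈ 14.85, so k = 14.

14 columns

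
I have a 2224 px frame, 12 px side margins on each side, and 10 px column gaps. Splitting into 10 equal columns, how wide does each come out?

211 px

Take off 24 px of margins, leaving 2200 px.
2200 − 9·10 = 2110; ÷10 gives c = 211 px.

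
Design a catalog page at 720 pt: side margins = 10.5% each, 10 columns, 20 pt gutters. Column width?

Each margin = 10.5% of 720 = 75.6 pt; content = 720 − 2·75.6 = 568.8 pt.
10c + 9·20 = 568.8 → 10c = 388.8 → c = 38.88 pt.

38.88 pt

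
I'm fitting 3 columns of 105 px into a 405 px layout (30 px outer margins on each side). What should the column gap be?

Content width = 405 − 2·30 = 345 px.
3 columns take 3·105 = 315 px; remaining 30 splits into 2 column gaps.
g = 30 / 2 = 15 px.

15 px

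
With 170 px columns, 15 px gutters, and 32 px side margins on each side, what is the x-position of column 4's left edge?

587 px

Before column 4: the margin + 3 columns + 3 gutters.
Offset = 32 + 3·(170 + 15) = 32 + 555 = 587 px.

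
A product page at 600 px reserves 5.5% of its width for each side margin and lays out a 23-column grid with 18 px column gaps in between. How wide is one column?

600 × (1 − 2·5.5%) = 600 × 89% = 534 px for the columns.
Subtracting 22 column gaps of 18 leaves 138 for 23 columns, so c = 6 px.

6 px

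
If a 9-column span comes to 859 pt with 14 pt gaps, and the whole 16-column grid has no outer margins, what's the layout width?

1538 pt

9c + 8·14 = 859 → 9c = 747 → c = 83 pt.
Total width: 16·83 + 15·14 = 1538 pt.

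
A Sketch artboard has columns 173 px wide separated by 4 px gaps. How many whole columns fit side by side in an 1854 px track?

10 columns

10 columns: 10·173 + 9·4 = 1766 px ≤ 1854.
11 columns: 1943 px > 1854. So 10.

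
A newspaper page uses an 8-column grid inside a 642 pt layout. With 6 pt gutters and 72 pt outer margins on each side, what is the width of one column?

Content width = 642 − 2·72 = 498 pt.
498 − 7·6 = 456; ÷8 gives c = 57 pt.

57 pt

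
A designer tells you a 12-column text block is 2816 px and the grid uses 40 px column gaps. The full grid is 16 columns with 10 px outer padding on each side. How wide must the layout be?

12c + 11·40 = 2816 → 12c = 2376 → c = 198 px.
Adding margins, columns and gutters: 20 + 3168 + 600 = 3788 px.

3788 px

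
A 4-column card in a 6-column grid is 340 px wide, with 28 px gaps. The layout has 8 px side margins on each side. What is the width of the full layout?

4 columns + 3 gaps: 4c + 3·28 = 340.
4c = 340 − 84 = 256, so c = 64 px.
Layout = 2·8 + 6·64 + 5·28 = 16 + 384 + 140 = 540 px.

540 px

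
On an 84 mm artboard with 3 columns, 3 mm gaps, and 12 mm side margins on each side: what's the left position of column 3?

Subtract both margins: 84 − 2·12 = 60 mm.
3 columns + 2 gaps: 3c + 2·3 = 60.
3c = 60 − 6 = 54, so c = 18 mm.
Each column+gutter stride is 21 mm; 2 of them past the 12 mm margin is 12 + 42 = 54 mm.

54 mm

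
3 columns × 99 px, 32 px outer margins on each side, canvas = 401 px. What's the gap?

Take off 64 px of margins, leaving 337 px.
Columns use 297 px, leaving 40 px across 2 gaps = 20 px each.

20 px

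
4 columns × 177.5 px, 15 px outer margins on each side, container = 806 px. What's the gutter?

Subtract both margins: 806 − 2·15 = 776 px.
4·177.5 + 3g = 776 → 3g = 66 → g = 22 px.

22 px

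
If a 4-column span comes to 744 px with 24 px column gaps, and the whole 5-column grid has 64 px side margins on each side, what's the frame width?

Subtracting 3 column gaps of 24 leaves 672 for 4 columns, so c = 168 px.
Frame = 2·64 + 5·168 + 4·24 = 128 + 840 + 96 = 1064 px.

1064 px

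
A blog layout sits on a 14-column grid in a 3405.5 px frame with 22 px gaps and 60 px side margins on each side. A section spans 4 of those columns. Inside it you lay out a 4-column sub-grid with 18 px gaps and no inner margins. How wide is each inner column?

Take off 120 px of margins, leaving 3285.5 px.
14c + 13·22 = 3285.5 → 14c = 2999.5 → c = 214.25 px.
Span of 4: 4·214.25 + 3·22 = 857 + 66 = 923 px.
Subtracting 3 gaps of 18 leaves 869 for 4 columns, so d = 217.25 px.

217.25 px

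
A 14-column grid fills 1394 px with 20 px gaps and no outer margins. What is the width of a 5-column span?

14c + 13·20 = 1394 → 14c = 1134 → c = 81 px.
Span of 5: 5·81 + 4·20 = 405 + 80 = 485 px.

485 px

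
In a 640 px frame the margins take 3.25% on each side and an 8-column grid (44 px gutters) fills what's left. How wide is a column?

36.3 px

Margins: 3.25% × 640 = 20.8 px each, so content = 640 − 41.6 = 598.4 px.
Subtracting 7 gutters of 44 leaves 290.4 for 8 columns, so c = 36.3 px.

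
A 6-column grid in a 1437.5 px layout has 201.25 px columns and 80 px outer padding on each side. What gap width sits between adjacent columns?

Content width = 1437.5 − 2·80 = 1277.5 px.
6·201.25 + 5g = 1277.5 → 5g = 70 → g = 14 px.

14 px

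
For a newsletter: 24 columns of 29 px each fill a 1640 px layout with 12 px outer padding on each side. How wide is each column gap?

Take off 24 px of margins, leaving 1616 px.
24 columns take 24·29 = 696 px; remaining 920 splits into 23 column gaps.
g = 920 / 23 = 40 px.

40 px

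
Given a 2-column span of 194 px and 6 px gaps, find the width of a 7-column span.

694 px

194 − 1·6 = 188; ÷2 gives c = 94 px.
7 columns plus 6 gaps: 658 + 36 = 694 px.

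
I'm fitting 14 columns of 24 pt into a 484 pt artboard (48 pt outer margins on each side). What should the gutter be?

Inside the margins: 484 − 96 = 388 pt.
Columns use 336 pt, leaving 52 pt across 13 gutters = 4 pt each.

4 pt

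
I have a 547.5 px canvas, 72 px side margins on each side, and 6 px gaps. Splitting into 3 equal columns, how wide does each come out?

130.5 px

Inside the margins: 547.5 − 144 = 403.5 px.
3c + 2·6 = 403.5 → 3c = 391.5 → c = 130.5 px.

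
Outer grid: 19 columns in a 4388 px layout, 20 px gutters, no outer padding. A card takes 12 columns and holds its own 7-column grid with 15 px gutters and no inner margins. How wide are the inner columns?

382 px

4388 − 18·20 = 4028; ÷19 gives c = 212 px.
Span of 12: 12·212 + 11·20 = 2544 + 220 = 2764 px.
7 columns + 6 gutters: 7d + 6·15 = 2764.
7d = 2764 − 90 = 2674, so d = 382 px.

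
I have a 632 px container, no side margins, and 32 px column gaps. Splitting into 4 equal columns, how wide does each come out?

632 − 3·32 = 536; ÷4 gives c = 134 px.

134 px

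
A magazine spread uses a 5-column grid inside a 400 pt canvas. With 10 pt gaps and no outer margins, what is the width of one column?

400 − 4·10 = 360; ÷5 gives c = 72 pt.

72 pt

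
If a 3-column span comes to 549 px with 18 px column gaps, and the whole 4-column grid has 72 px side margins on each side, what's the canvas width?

882 px

3c + 2·18 = 549 → 3c = 513 → c = 171 px.
Adding margins, columns and gutters: 144 + 684 + 54 = 882 px.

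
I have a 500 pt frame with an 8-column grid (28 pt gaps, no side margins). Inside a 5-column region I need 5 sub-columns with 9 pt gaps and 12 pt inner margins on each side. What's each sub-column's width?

48.4 pt

8 columns + 7 gaps: 8c + 7·28 = 500.
8c = 500 − 196 = 304, so c = 38 pt.
5 columns plus 4 gaps: 190 + 112 = 302 pt.
Inner content = 302 − 2·12 = 278 pt.
Subtracting 4 gaps of 9 leaves 242 for 5 columns, so d = 48.4 pt.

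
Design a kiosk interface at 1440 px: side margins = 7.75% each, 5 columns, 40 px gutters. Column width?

211.36 px

Each margin = 7.75% of 1440 = 111.6 px; content = 1440 − 2·111.6 = 1216.8 px.
5c + 4·40 = 1216.8 → 5c = 1056.8 → c = 211.36 px.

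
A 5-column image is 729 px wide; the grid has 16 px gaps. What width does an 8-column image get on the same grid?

5 columns + 4 gaps: 5c + 4·16 = 729.
5c = 729 − 64 = 665, so c = 133 px.
8 columns plus 7 gaps: 1064 + 112 = 1176 px.

1176 px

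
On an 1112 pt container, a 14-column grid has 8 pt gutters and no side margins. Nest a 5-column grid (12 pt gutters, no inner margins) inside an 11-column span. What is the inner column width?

Subtracting 13 gutters of 8 leaves 1008 for 14 columns, so c = 72 pt.
Span of 11: 11·72 + 10·8 = 792 + 80 = 872 pt.
Subtracting 4 gutters of 12 leaves 824 for 5 columns, so d = 164.8 pt.

164.8 pt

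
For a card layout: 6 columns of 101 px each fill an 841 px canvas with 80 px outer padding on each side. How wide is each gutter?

15 px

Content width = 841 − 2·80 = 681 px.
6·101 + 5g = 681 → 5g = 75 → g = 15 px.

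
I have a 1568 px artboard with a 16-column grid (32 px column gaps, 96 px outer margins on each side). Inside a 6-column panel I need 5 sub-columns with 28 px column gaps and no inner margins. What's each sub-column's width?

Inside the margins: 1568 − 192 = 1376 px.
1376 − 15·32 = 896; ÷16 gives c = 56 px.
Span of 6: 6·56 + 5·32 = 336 + 160 = 496 px.
Subtracting 4 column gaps of 28 leaves 384 for 5 columns, so d = 76.8 px.

76.8 px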